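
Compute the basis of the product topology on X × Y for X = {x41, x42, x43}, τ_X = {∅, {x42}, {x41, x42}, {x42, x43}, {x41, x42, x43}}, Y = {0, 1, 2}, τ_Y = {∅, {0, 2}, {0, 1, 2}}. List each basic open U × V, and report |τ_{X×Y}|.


Basis B = {∅ × ∅, {x42} × {0, 2}, {x42} × {0, 1, 2}, {x41, x42} × {0, 2}, {x42, x43} × {0, 2}, {x41, x42} × {0, 1, 2}, {x41, x42, x43} × {0, 2}, {x42, x43} × {0, 1, 2}, {x41, x42, x43} × {0, 1, 2}}; |τ_{X×Y}| = 14.

Enumerate products U × V with U ∈ τ_X, V ∈ τ_Y (deduplicated):
  ∅ × ∅ = {} (∅)
  {x42} × {0, 2} = {(x42,0), (x42,2)}
  {x42} × {0, 1, 2} = {(x42,0), (x42,1), (x42,2)}
  {x41, x42} × {0, 2} = {(x41,0), (x41,2), (x42,0), (x42,2)}
  {x42, x43} × {0, 2} = {(x42,0), (x42,2), (x43,0), (x43,2)}
  {x41, x42} × {0, 1, 2} = {(x41,0), (x41,1), (x41,2), (x42,0), (x42,1), (x42,2)}
  {x41, x42, x43} × {0, 2} = {(x41,0), (x41,2), (x42,0), (x42,2), (x43,0), (x43,2)}
  {x42, x43} × {0, 1, 2} = {(x42,0), (x42,1), (x42,2), (x43,0), (x43,1), (x43,2)}
  {x41, x42, x43} × {0, 1, 2} = {(x41,0), (x41,1), (x41,2), (x42,0), (x42,1), (x42,2), (x43,0), (x43,1), (x43,2)}
These 9 distinct sets form the basis B.
Close under arbitrary unions to get τ_{X×Y}; counting gives |τ_{X×Y}| = 14.


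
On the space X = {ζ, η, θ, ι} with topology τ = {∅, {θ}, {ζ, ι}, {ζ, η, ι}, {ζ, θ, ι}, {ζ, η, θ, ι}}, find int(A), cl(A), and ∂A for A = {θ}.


int(A) = {θ}, cl(A) = {θ}, ∂A = ∅.

Closed sets in (X, τ) are complements of opens:
  closed(X, τ) = {∅, {η}, {θ}, {η, θ}, {ζ, η, ι}, {ζ, η, θ, ι}}.
int(A) = ⋃ {U ∈ τ : U ⊆ A}. Opens contained in A: ∅, {θ}.
Taking the union of these: int(A) = {θ}.
cl(A) = ⋂ {C closed : A ⊆ C}. Closed sets containing A: {θ}, {η, θ}, {ζ, η, θ, ι}.
Intersecting these: cl(A) = {θ}.
∂A = cl(A) ∖ int(A) = {θ} ∖ {θ} = ∅.


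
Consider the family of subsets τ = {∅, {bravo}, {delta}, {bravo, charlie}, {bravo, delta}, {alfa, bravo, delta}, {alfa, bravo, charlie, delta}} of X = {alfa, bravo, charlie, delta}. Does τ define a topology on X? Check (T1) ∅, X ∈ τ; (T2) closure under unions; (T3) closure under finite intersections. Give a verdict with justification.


τ is NOT a topology on X.

Axiom (T1): ∅ ∈ τ? Yes; X ∈ τ? Yes.
Axiom (T2/T3): check pairwise unions and intersections of members of τ.
Counterexample for (T2): {delta} ∪ {bravo, charlie} = {bravo, charlie, delta} ∉ τ. Therefore τ is NOT a topology.


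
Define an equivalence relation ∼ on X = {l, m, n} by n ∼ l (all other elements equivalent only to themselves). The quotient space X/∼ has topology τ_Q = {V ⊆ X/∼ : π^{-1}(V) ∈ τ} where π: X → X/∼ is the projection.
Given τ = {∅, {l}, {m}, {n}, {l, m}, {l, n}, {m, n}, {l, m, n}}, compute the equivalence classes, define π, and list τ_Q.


X/∼ = {[l=n], [m]}; |τ_Q| = 4.

Equivalence classes: [l=n], [m].
Quotient map π: X → X/∼ sends l ↦ [l=n], m ↦ [m], n ↦ [l=n].
For each subset V ⊆ X/∼, compute π^{-1}(V) ⊆ X and check whether π^{-1}(V) ∈ τ. V is open in τ_Q iff π^{-1}(V) ∈ τ.
  V = {}: π^{-1}(V) = ∅ ∈ τ ✓.
  V = {[l=n]}: π^{-1}(V) = {l, n} ∈ τ ✓.
  V = {[m]}: π^{-1}(V) = {m} ∈ τ ✓.
  V = {[l=n], [m]}: π^{-1}(V) = {l, m, n} ∈ τ ✓.
Open sets in the quotient: τ_Q = {{}, {[l=n]}, {[m]}, {[l=n], [m]}} (4 elements).


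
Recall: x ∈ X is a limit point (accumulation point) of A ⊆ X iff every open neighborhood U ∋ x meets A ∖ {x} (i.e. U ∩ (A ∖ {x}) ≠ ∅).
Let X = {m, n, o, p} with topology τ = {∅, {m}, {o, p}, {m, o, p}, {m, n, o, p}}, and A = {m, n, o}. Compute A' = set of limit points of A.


A' = {n, p}

For each x ∈ X, list the open sets U ∈ τ with x ∈ U, then check whether U ∩ (A ∖ {x}) ≠ ∅ for every such U.
  x = m: open {m} ∋ x has {m} ∩ (A ∖ {m}) = ∅, so x is NOT a limit point.
  x = n: opens ∋ x are {m, n, o, p}; each meets A ∖ {n}, so x IS a limit point.
  x = o: open {o, p} ∋ x has {o, p} ∩ (A ∖ {o}) = ∅, so x is NOT a limit point.
  x = p: opens ∋ x are {o, p}, {m, o, p}, {m, n, o, p}; each meets A ∖ {p}, so x IS a limit point.
Collecting: A' = {n, p}.


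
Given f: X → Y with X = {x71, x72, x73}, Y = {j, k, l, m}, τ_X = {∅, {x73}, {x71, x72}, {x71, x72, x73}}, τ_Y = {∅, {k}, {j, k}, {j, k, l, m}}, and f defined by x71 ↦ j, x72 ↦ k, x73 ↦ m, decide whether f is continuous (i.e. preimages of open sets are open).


f is NOT continuous.

Compute f^{-1}(U) for each U ∈ τ_Y:
  U = ∅: f^{-1}(U) = ∅ ∈ τ_X ✓.
  U = {k}: f^{-1}(U) = {x72} ∉ τ_X ✗.
  U = {j, k}: f^{-1}(U) = {x71, x72} ∈ τ_X ✓.
  U = {j, k, l, m}: f^{-1}(U) = {x71, x72, x73} ∈ τ_X ✓.
Found U = {k} with f^{-1}(U) = {x72} not in τ_X. Therefore f is NOT continuous.


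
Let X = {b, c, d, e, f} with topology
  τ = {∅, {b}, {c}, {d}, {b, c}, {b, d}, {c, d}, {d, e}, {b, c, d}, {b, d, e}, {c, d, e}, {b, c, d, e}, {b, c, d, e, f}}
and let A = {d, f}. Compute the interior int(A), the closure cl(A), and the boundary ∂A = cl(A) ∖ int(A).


int(A) = {d}, cl(A) = {d, e, f}, ∂A = {e, f}.

Closed sets in (X, τ) are complements of opens:
  closed(X, τ) = {∅, {f}, {b, f}, {c, f}, {e, f}, {b, c, f}, {b, e, f}, {c, e, f}, {d, e, f}, {b, c, e, f}, {b, d, e, f}, {c, d, e, f}, {b, c, d, e, f}}.
int(A) = ⋃ {U ∈ τ : U ⊆ A}. Opens contained in A: ∅, {d}.
Taking the union of these: int(A) = {d}.
cl(A) = ⋂ {C closed : A ⊆ C}. Closed sets containing A: {d, e, f}, {b, d, e, f}, {c, d, e, f}, {b, c, d, e, f}.
Intersecting these: cl(A) = {d, e, f}.
∂A = cl(A) ∖ int(A) = {d, e, f} ∖ {d} = {e, f}.


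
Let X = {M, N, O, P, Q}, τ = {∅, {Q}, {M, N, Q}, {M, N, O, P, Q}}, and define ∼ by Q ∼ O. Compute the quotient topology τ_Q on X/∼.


X/∼ = {[M], [N], [O=Q], [P]}; |τ_Q| = 2.

Equivalence classes: [M], [N], [O=Q], [P].
Quotient map π: X → X/∼ sends M ↦ [M], N ↦ [N], O ↦ [O=Q], P ↦ [P], Q ↦ [O=Q].
For each subset V ⊆ X/∼, compute π^{-1}(V) ⊆ X and check whether π^{-1}(V) ∈ τ. V is open in τ_Q iff π^{-1}(V) ∈ τ.
  V = {}: π^{-1}(V) = ∅ ∈ τ ✓.
  V = {[M]}: π^{-1}(V) = {M} ∉ τ ✗.
  V = {[N]}: π^{-1}(V) = {N} ∉ τ ✗.
  V = {[M], [N]}: π^{-1}(V) = {M, N} ∉ τ ✗.
  V = {[O=Q]}: π^{-1}(V) = {O, Q} ∉ τ ✗.
  V = {[M], [O=Q]}: π^{-1}(V) = {M, O, Q} ∉ τ ✗.
  V = {[N], [O=Q]}: π^{-1}(V) = {N, O, Q} ∉ τ ✗.
  V = {[M], [N], [O=Q]}: π^{-1}(V) = {M, N, O, Q} ∉ τ ✗.
  V = {[P]}: π^{-1}(V) = {P} ∉ τ ✗.
  V = {[M], [P]}: π^{-1}(V) = {M, P} ∉ τ ✗.
  V = {[N], [P]}: π^{-1}(V) = {N, P} ∉ τ ✗.
  V = {[M], [N], [P]}: π^{-1}(V) = {M, N, P} ∉ τ ✗.
  V = {[O=Q], [P]}: π^{-1}(V) = {O, P, Q} ∉ τ ✗.
  V = {[M], [O=Q], [P]}: π^{-1}(V) = {M, O, P, Q} ∉ τ ✗.
  V = {[N], [O=Q], [P]}: π^{-1}(V) = {N, O, P, Q} ∉ τ ✗.
  V = {[M], [N], [O=Q], [P]}: π^{-1}(V) = {M, N, O, P, Q} ∈ τ ✓.
Open sets in the quotient: τ_Q = {{}, {[M], [N], [O=Q], [P]}} (2 elements).


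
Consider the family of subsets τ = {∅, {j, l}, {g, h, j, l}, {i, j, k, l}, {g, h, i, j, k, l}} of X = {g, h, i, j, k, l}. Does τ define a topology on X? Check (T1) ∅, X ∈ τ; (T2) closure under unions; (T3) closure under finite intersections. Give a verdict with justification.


τ IS a topology on X.

Axiom (T1): ∅ ∈ τ? Yes; X ∈ τ? Yes.
Axiom (T2/T3): check pairwise unions and intersections of members of τ.
All pairwise intersections and unions checked — each lies in τ. Therefore τ satisfies (T1), (T2), (T3): it IS a topology on X.


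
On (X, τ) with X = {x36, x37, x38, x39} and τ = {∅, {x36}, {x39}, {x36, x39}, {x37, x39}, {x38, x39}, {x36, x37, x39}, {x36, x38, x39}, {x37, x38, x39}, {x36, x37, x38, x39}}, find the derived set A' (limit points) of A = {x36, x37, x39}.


A' = {x37, x38}

For each x ∈ X, list the open sets U ∈ τ with x ∈ U, then check whether U ∩ (A ∖ {x}) ≠ ∅ for every such U.
  x = x36: open {x36} ∋ x has {x36} ∩ (A ∖ {x36}) = ∅, so x is NOT a limit point.
  x = x37: opens ∋ x are {x37, x39}, {x36, x37, x39}, {x37, x38, x39}, {x36, x37, x38, x39}; each meets A ∖ {x37}, so x IS a limit point.
  x = x38: opens ∋ x are {x38, x39}, {x36, x38, x39}, {x37, x38, x39}, {x36, x37, x38, x39}; each meets A ∖ {x38}, so x IS a limit point.
  x = x39: open {x39} ∋ x has {x39} ∩ (A ∖ {x39}) = ∅, so x is NOT a limit point.
Collecting: A' = {x37, x38}.


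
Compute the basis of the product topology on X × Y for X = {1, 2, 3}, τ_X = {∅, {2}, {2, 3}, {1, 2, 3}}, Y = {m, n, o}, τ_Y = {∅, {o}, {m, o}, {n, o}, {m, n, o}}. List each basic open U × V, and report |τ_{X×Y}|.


Basis B = {∅ × ∅, {2} × {o}, {2} × {m, o}, {2} × {n, o}, {2, 3} × {o}, {1, 2, 3} × {o}, {2} × {m, n, o}, {2, 3} × {m, o}, {2, 3} × {n, o}, {1, 2, 3} × {m, o}, {1, 2, 3} × {n, o}, {2, 3} × {m, n, o}, {1, 2, 3} × {m, n, o}}; |τ_{X×Y}| = 30.

Enumerate products U × V with U ∈ τ_X, V ∈ τ_Y (deduplicated):
  ∅ × ∅ = {} (∅)
  {2} × {o} = {(2,o)}
  {2} × {m, o} = {(2,m), (2,o)}
  {2} × {n, o} = {(2,n), (2,o)}
  {2, 3} × {o} = {(2,o), (3,o)}
  {1, 2, 3} × {o} = {(1,o), (2,o), (3,o)}
  {2} × {m, n, o} = {(2,m), (2,n), (2,o)}
  {2, 3} × {m, o} = {(2,m), (2,o), (3,m), (3,o)}
  {2, 3} × {n, o} = {(2,n), (2,o), (3,n), (3,o)}
  {1, 2, 3} × {m, o} = {(1,m), (1,o), (2,m), (2,o), (3,m), (3,o)}
  {1, 2, 3} × {n, o} = {(1,n), (1,o), (2,n), (2,o), (3,n), (3,o)}
  {2, 3} × {m, n, o} = {(2,m), (2,n), (2,o), (3,m), (3,n), (3,o)}
  {1, 2, 3} × {m, n, o} = {(1,m), (1,n), (1,o), (2,m), (2,n), (2,o), (3,m), (3,n), (3,o)}
These 13 distinct sets form the basis B.
Close under arbitrary unions to get τ_{X×Y}; counting gives |τ_{X×Y}| = 30.


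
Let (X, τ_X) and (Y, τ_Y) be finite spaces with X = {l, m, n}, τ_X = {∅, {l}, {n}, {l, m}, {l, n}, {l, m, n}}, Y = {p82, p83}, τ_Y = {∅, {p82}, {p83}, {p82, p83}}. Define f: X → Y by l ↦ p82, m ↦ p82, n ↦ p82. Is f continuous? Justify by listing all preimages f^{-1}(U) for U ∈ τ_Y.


f IS continuous.

Compute f^{-1}(U) for each U ∈ τ_Y:
  U = ∅: f^{-1}(U) = ∅ ∈ τ_X ✓.
  U = {p82}: f^{-1}(U) = {l, m, n} ∈ τ_X ✓.
  U = {p83}: f^{-1}(U) = ∅ ∈ τ_X ✓.
  U = {p82, p83}: f^{-1}(U) = {l, m, n} ∈ τ_X ✓.
Every preimage lies in τ_X, so f IS continuous.


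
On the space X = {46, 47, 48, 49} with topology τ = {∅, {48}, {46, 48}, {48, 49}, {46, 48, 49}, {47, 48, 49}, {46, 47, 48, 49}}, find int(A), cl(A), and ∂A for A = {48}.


int(A) = {48}, cl(A) = {46, 47, 48, 49}, ∂A = {46, 47, 49}.

Closed sets in (X, τ) are complements of opens:
  closed(X, τ) = {∅, {46}, {47}, {46, 47}, {47, 49}, {46, 47, 49}, {46, 47, 48, 49}}.
int(A) = ⋃ {U ∈ τ : U ⊆ A}. Opens contained in A: ∅, {48}.
Taking the union of these: int(A) = {48}.
cl(A) = ⋂ {C closed : A ⊆ C}. Closed sets containing A: {46, 47, 48, 49}.
Intersecting these: cl(A) = {46, 47, 48, 49}.
∂A = cl(A) ∖ int(A) = {46, 47, 48, 49} ∖ {48} = {46, 47, 49}.


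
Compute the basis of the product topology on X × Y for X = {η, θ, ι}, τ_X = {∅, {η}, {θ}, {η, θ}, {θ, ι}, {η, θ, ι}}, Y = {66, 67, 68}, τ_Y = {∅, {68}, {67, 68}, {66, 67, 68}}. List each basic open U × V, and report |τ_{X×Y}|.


Basis B = {∅ × ∅, {η} × {68}, {θ} × {68}, {η} × {67, 68}, {η, θ} × {68}, {θ} × {67, 68}, {θ, ι} × {68}, {η} × {66, 67, 68}, {η, θ, ι} × {68}, {θ} × {66, 67, 68}, {η, θ} × {67, 68}, {θ, ι} × {67, 68}, {η, θ} × {66, 67, 68}, {η, θ, ι} × {67, 68}, {θ, ι} × {66, 67, 68}, {η, θ, ι} × {66, 67, 68}}; |τ_{X×Y}| = 40.

Enumerate products U × V with U ∈ τ_X, V ∈ τ_Y (deduplicated):
  ∅ × ∅ = {} (∅)
  {η} × {68} = {(η,68)}
  {θ} × {68} = {(θ,68)}
  {η} × {67, 68} = {(η,67), (η,68)}
  {η, θ} × {68} = {(η,68), (θ,68)}
  {θ} × {67, 68} = {(θ,67), (θ,68)}
  {θ, ι} × {68} = {(θ,68), (ι,68)}
  {η} × {66, 67, 68} = {(η,66), (η,67), (η,68)}
  {η, θ, ι} × {68} = {(η,68), (θ,68), (ι,68)}
  {θ} × {66, 67, 68} = {(θ,66), (θ,67), (θ,68)}
  {η, θ} × {67, 68} = {(η,67), (η,68), (θ,67), (θ,68)}
  {θ, ι} × {67, 68} = {(θ,67), (θ,68), (ι,67), (ι,68)}
  {η, θ} × {66, 67, 68} = {(η,66), (η,67), (η,68), (θ,66), (θ,67), (θ,68)}
  {η, θ, ι} × {67, 68} = {(η,67), (η,68), (θ,67), (θ,68), (ι,67), (ι,68)}
  {θ, ι} × {66, 67, 68} = {(θ,66), (θ,67), (θ,68), (ι,66), (ι,67), (ι,68)}
  {η, θ, ι} × {66, 67, 68} = {(η,66), (η,67), (η,68), (θ,66), (θ,67), (θ,68), (ι,66), (ι,67), (ι,68)}
These 16 distinct sets form the basis B.
Close under arbitrary unions to get τ_{X×Y}; counting gives |τ_{X×Y}| = 40.


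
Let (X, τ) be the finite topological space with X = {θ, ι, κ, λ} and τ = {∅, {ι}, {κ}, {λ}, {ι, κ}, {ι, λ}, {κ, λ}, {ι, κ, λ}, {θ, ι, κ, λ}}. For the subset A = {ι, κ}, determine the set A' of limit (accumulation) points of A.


A' = {θ}

For each x ∈ X, list the open sets U ∈ τ with x ∈ U, then check whether U ∩ (A ∖ {x}) ≠ ∅ for every such U.
  x = θ: opens ∋ x are {θ, ι, κ, λ}; each meets A ∖ {θ}, so x IS a limit point.
  x = ι: open {ι} ∋ x has {ι} ∩ (A ∖ {ι}) = ∅, so x is NOT a limit point.
  x = κ: open {κ} ∋ x has {κ} ∩ (A ∖ {κ}) = ∅, so x is NOT a limit point.
  x = λ: open {λ} ∋ x has {λ} ∩ (A ∖ {λ}) = ∅, so x is NOT a limit point.
Collecting: A' = {θ}.


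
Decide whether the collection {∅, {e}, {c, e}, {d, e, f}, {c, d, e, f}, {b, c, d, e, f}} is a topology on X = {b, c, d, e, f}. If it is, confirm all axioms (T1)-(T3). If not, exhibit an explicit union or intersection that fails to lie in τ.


τ IS a topology on X.

Axiom (T1): ∅ ∈ τ? Yes; X ∈ τ? Yes.
Axiom (T2/T3): check pairwise unions and intersections of members of τ.
All pairwise intersections and unions checked — each lies in τ. Therefore τ satisfies (T1), (T2), (T3): it IS a topology on X.


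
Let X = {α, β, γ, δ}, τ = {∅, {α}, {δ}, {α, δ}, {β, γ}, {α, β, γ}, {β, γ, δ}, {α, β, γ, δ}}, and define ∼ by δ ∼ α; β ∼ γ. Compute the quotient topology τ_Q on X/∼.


X/∼ = {[α=δ], [β=γ]}; |τ_Q| = 4.

Equivalence classes: [α=δ], [β=γ].
Quotient map π: X → X/∼ sends α ↦ [α=δ], β ↦ [β=γ], γ ↦ [β=γ], δ ↦ [α=δ].
For each subset V ⊆ X/∼, compute π^{-1}(V) ⊆ X and check whether π^{-1}(V) ∈ τ. V is open in τ_Q iff π^{-1}(V) ∈ τ.
  V = {}: π^{-1}(V) = ∅ ∈ τ ✓.
  V = {[α=δ]}: π^{-1}(V) = {α, δ} ∈ τ ✓.
  V = {[β=γ]}: π^{-1}(V) = {β, γ} ∈ τ ✓.
  V = {[α=δ], [β=γ]}: π^{-1}(V) = {α, β, γ, δ} ∈ τ ✓.
Open sets in the quotient: τ_Q = {{}, {[α=δ]}, {[β=γ]}, {[α=δ], [β=γ]}} (4 elements).


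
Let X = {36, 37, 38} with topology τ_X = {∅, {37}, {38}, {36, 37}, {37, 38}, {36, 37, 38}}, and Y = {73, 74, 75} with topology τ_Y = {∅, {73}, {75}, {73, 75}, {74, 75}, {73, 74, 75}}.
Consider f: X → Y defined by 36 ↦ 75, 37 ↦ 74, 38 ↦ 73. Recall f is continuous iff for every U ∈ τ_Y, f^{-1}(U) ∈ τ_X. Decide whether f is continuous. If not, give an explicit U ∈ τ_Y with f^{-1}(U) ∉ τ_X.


f is NOT continuous.

Compute f^{-1}(U) for each U ∈ τ_Y:
  U = ∅: f^{-1}(U) = ∅ ∈ τ_X ✓.
  U = {73}: f^{-1}(U) = {38} ∈ τ_X ✓.
  U = {75}: f^{-1}(U) = {36} ∉ τ_X ✗.
  U = {73, 75}: f^{-1}(U) = {36, 38} ∉ τ_X ✗.
  U = {74, 75}: f^{-1}(U) = {36, 37} ∈ τ_X ✓.
  U = {73, 74, 75}: f^{-1}(U) = {36, 37, 38} ∈ τ_X ✓.
Found U = {75} with f^{-1}(U) = {36} not in τ_X. Therefore f is NOT continuous.


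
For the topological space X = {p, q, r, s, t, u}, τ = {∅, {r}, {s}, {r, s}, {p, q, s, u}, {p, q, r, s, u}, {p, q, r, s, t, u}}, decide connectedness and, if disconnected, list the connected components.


(X, τ) is connected.

Find clopen sets (U ∈ τ with X ∖ U ∈ τ):
  U = ∅, X ∖ U = {p, q, r, s, t, u} — both open, so U is clopen.
  U = {p, q, r, s, t, u}, X ∖ U = ∅ — both open, so U is clopen.
Only trivial clopens (∅ and X) exist, so (X, τ) is connected.
Compute connected components by grouping points that agree on all clopens:
  component: {p, q, r, s, t, u}


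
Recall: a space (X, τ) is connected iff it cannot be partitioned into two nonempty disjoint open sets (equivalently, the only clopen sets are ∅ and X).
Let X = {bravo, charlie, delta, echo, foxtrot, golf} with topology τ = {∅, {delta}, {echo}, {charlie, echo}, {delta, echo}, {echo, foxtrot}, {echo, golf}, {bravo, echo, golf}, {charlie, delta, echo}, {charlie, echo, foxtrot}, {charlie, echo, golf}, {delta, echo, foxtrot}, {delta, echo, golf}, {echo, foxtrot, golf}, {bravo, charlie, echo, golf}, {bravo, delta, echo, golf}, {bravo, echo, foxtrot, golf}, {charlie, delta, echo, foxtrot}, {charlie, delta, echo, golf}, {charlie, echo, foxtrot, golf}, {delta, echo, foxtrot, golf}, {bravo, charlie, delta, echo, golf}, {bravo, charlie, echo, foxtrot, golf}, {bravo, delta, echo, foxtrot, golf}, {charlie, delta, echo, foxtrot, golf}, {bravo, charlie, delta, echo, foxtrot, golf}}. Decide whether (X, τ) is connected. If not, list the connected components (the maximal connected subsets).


(X, τ) is disconnected; components = [{delta}, {bravo, charlie, echo, foxtrot, golf}].

Find clopen sets (U ∈ τ with X ∖ U ∈ τ):
  U = ∅, X ∖ U = {bravo, charlie, delta, echo, foxtrot, golf} — both open, so U is clopen.
  U = {delta}, X ∖ U = {bravo, charlie, echo, foxtrot, golf} — both open, so U is clopen.
  U = {bravo, charlie, echo, foxtrot, golf}, X ∖ U = {delta} — both open, so U is clopen.
  U = {bravo, charlie, delta, echo, foxtrot, golf}, X ∖ U = ∅ — both open, so U is clopen.
Nontrivial clopen(s) exist: e.g. {bravo, charlie, echo, foxtrot, golf}. So (X, τ) is disconnected.
Compute connected components by grouping points that agree on all clopens:
  component: {delta}
  component: {bravo, charlie, echo, foxtrot, golf}


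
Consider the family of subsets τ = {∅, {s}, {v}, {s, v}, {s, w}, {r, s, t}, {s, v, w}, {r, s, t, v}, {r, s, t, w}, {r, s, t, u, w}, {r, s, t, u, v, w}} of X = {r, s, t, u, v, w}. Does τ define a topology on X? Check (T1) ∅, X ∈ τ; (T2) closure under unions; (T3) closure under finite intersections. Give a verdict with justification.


τ is NOT a topology on X.

Axiom (T1): ∅ ∈ τ? Yes; X ∈ τ? Yes.
Axiom (T2/T3): check pairwise unions and intersections of members of τ.
Counterexample for (T2): {v} ∪ {r, s, t, w} = {r, s, t, v, w} ∉ τ. Therefore τ is NOT a topology.


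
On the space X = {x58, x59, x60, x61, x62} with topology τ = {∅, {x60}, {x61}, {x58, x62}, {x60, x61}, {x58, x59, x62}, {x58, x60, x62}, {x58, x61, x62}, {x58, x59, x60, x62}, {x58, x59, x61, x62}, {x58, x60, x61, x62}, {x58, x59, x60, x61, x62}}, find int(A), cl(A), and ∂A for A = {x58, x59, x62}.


int(A) = {x58, x59, x62}, cl(A) = {x58, x59, x62}, ∂A = ∅.

Closed sets in (X, τ) are complements of opens:
  closed(X, τ) = {∅, {x59}, {x60}, {x61}, {x59, x60}, {x59, x61}, {x60, x61}, {x58, x59, x62}, {x59, x60, x61}, {x58, x59, x60, x62}, {x58, x59, x61, x62}, {x58, x59, x60, x61, x62}}.
int(A) = ⋃ {U ∈ τ : U ⊆ A}. Opens contained in A: ∅, {x58, x62}, {x58, x59, x62}.
Taking the union of these: int(A) = {x58, x59, x62}.
cl(A) = ⋂ {C closed : A ⊆ C}. Closed sets containing A: {x58, x59, x62}, {x58, x59, x60, x62}, {x58, x59, x61, x62}, {x58, x59, x60, x61, x62}.
Intersecting these: cl(A) = {x58, x59, x62}.
∂A = cl(A) ∖ int(A) = {x58, x59, x62} ∖ {x58, x59, x62} = ∅.


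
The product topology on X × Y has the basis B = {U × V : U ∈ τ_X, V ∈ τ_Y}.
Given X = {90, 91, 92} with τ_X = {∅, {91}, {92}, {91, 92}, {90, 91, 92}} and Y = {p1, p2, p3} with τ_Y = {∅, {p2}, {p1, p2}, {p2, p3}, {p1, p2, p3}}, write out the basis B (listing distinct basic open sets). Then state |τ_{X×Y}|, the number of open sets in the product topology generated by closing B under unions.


Basis B = {∅ × ∅, {91} × {p2}, {92} × {p2}, {91} × {p1, p2}, {91} × {p2, p3}, {91, 92} × {p2}, {92} × {p1, p2}, {92} × {p2, p3}, {90, 91, 92} × {p2}, {91} × {p1, p2, p3}, {92} × {p1, p2, p3}, {91, 92} × {p1, p2}, {91, 92} × {p2, p3}, {90, 91, 92} × {p1, p2}, {90, 91, 92} × {p2, p3}, {91, 92} × {p1, p2, p3}, {90, 91, 92} × {p1, p2, p3}}; |τ_{X×Y}| = 50.

Enumerate products U × V with U ∈ τ_X, V ∈ τ_Y (deduplicated):
  ∅ × ∅ = {} (∅)
  {91} × {p2} = {(91,p2)}
  {92} × {p2} = {(92,p2)}
  {91} × {p1, p2} = {(91,p1), (91,p2)}
  {91} × {p2, p3} = {(91,p2), (91,p3)}
  {91, 92} × {p2} = {(91,p2), (92,p2)}
  {92} × {p1, p2} = {(92,p1), (92,p2)}
  {92} × {p2, p3} = {(92,p2), (92,p3)}
  {90, 91, 92} × {p2} = {(90,p2), (91,p2), (92,p2)}
  {91} × {p1, p2, p3} = {(91,p1), (91,p2), (91,p3)}
  {92} × {p1, p2, p3} = {(92,p1), (92,p2), (92,p3)}
  {91, 92} × {p1, p2} = {(91,p1), (91,p2), (92,p1), (92,p2)}
  {91, 92} × {p2, p3} = {(91,p2), (91,p3), (92,p2), (92,p3)}
  {90, 91, 92} × {p1, p2} = {(90,p1), (90,p2), (91,p1), (91,p2), (92,p1), (92,p2)}
  {90, 91, 92} × {p2, p3} = {(90,p2), (90,p3), (91,p2), (91,p3), (92,p2), (92,p3)}
  {91, 92} × {p1, p2, p3} = {(91,p1), (91,p2), (91,p3), (92,p1), (92,p2), (92,p3)}
  {90, 91, 92} × {p1, p2, p3} = {(90,p1), (90,p2), (90,p3), (91,p1), (91,p2), (91,p3), (92,p1), (92,p2), (92,p3)}
These 17 distinct sets form the basis B.
Close under arbitrary unions to get τ_{X×Y}; counting gives |τ_{X×Y}| = 50.


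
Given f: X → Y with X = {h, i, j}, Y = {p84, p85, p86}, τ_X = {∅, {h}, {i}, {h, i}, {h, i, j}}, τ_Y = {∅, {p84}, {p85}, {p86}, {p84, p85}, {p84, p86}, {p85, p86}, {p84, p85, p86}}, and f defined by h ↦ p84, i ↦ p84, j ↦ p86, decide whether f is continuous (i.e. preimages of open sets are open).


f is NOT continuous.

Compute f^{-1}(U) for each U ∈ τ_Y:
  U = ∅: f^{-1}(U) = ∅ ∈ τ_X ✓.
  U = {p84}: f^{-1}(U) = {h, i} ∈ τ_X ✓.
  U = {p85}: f^{-1}(U) = ∅ ∈ τ_X ✓.
  U = {p86}: f^{-1}(U) = {j} ∉ τ_X ✗.
  U = {p84, p85}: f^{-1}(U) = {h, i} ∈ τ_X ✓.
  U = {p84, p86}: f^{-1}(U) = {h, i, j} ∈ τ_X ✓.
  U = {p85, p86}: f^{-1}(U) = {j} ∉ τ_X ✗.
  U = {p84, p85, p86}: f^{-1}(U) = {h, i, j} ∈ τ_X ✓.
Found U = {p86} with f^{-1}(U) = {j} not in τ_X. Therefore f is NOT continuous.


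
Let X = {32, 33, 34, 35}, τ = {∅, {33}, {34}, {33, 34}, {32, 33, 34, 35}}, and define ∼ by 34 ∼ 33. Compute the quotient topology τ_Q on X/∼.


X/∼ = {[32], [33=34], [35]}; |τ_Q| = 3.

Equivalence classes: [32], [33=34], [35].
Quotient map π: X → X/∼ sends 32 ↦ [32], 33 ↦ [33=34], 34 ↦ [33=34], 35 ↦ [35].
For each subset V ⊆ X/∼, compute π^{-1}(V) ⊆ X and check whether π^{-1}(V) ∈ τ. V is open in τ_Q iff π^{-1}(V) ∈ τ.
  V = {}: π^{-1}(V) = ∅ ∈ τ ✓.
  V = {[32]}: π^{-1}(V) = {32} ∉ τ ✗.
  V = {[33=34]}: π^{-1}(V) = {33, 34} ∈ τ ✓.
  V = {[32], [33=34]}: π^{-1}(V) = {32, 33, 34} ∉ τ ✗.
  V = {[35]}: π^{-1}(V) = {35} ∉ τ ✗.
  V = {[32], [35]}: π^{-1}(V) = {32, 35} ∉ τ ✗.
  V = {[33=34], [35]}: π^{-1}(V) = {33, 34, 35} ∉ τ ✗.
  V = {[32], [33=34], [35]}: π^{-1}(V) = {32, 33, 34, 35} ∈ τ ✓.
Open sets in the quotient: τ_Q = {{}, {[33=34]}, {[32], [33=34], [35]}} (3 elements).


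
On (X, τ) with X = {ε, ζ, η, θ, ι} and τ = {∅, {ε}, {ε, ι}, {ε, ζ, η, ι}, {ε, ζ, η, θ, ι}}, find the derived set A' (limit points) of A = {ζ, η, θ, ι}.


A' = {ζ, η, θ}

For each x ∈ X, list the open sets U ∈ τ with x ∈ U, then check whether U ∩ (A ∖ {x}) ≠ ∅ for every such U.
  x = ε: open {ε} ∋ x has {ε} ∩ (A ∖ {ε}) = ∅, so x is NOT a limit point.
  x = ζ: opens ∋ x are {ε, ζ, η, ι}, {ε, ζ, η, θ, ι}; each meets A ∖ {ζ}, so x IS a limit point.
  x = η: opens ∋ x are {ε, ζ, η, ι}, {ε, ζ, η, θ, ι}; each meets A ∖ {η}, so x IS a limit point.
  x = θ: opens ∋ x are {ε, ζ, η, θ, ι}; each meets A ∖ {θ}, so x IS a limit point.
  x = ι: open {ε, ι} ∋ x has {ε, ι} ∩ (A ∖ {ι}) = ∅, so x is NOT a limit point.
Collecting: A' = {ζ, η, θ}.


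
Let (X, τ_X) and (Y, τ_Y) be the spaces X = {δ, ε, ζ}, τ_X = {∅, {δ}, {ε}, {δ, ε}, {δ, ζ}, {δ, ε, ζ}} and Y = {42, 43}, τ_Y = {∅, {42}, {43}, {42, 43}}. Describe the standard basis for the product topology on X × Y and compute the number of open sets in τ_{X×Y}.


Basis B = {∅ × ∅, {δ} × {42}, {δ} × {43}, {ε} × {42}, {ε} × {43}, {δ} × {42, 43}, {δ, ε} × {42}, {δ, ζ} × {42}, {δ, ε} × {43}, {δ, ζ} × {43}, {ε} × {42, 43}, {δ, ε, ζ} × {42}, {δ, ε, ζ} × {43}, {δ, ε} × {42, 43}, {δ, ζ} × {42, 43}, {δ, ε, ζ} × {42, 43}}; |τ_{X×Y}| = 36.

Enumerate products U × V with U ∈ τ_X, V ∈ τ_Y (deduplicated):
  ∅ × ∅ = {} (∅)
  {δ} × {42} = {(δ,42)}
  {δ} × {43} = {(δ,43)}
  {ε} × {42} = {(ε,42)}
  {ε} × {43} = {(ε,43)}
  {δ} × {42, 43} = {(δ,42), (δ,43)}
  {δ, ε} × {42} = {(δ,42), (ε,42)}
  {δ, ζ} × {42} = {(δ,42), (ζ,42)}
  {δ, ε} × {43} = {(δ,43), (ε,43)}
  {δ, ζ} × {43} = {(δ,43), (ζ,43)}
  {ε} × {42, 43} = {(ε,42), (ε,43)}
  {δ, ε, ζ} × {42} = {(δ,42), (ε,42), (ζ,42)}
  {δ, ε, ζ} × {43} = {(δ,43), (ε,43), (ζ,43)}
  {δ, ε} × {42, 43} = {(δ,42), (δ,43), (ε,42), (ε,43)}
  {δ, ζ} × {42, 43} = {(δ,42), (δ,43), (ζ,42), (ζ,43)}
  {δ, ε, ζ} × {42, 43} = {(δ,42), (δ,43), (ε,42), (ε,43), (ζ,42), (ζ,43)}
These 16 distinct sets form the basis B.
Close under arbitrary unions to get τ_{X×Y}; counting gives |τ_{X×Y}| = 36.


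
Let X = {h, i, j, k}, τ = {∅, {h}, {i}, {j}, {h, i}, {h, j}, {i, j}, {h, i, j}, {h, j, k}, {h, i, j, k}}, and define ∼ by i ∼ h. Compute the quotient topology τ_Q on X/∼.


X/∼ = {[h=i], [j], [k]}; |τ_Q| = 5.

Equivalence classes: [h=i], [j], [k].
Quotient map π: X → X/∼ sends h ↦ [h=i], i ↦ [h=i], j ↦ [j], k ↦ [k].
For each subset V ⊆ X/∼, compute π^{-1}(V) ⊆ X and check whether π^{-1}(V) ∈ τ. V is open in τ_Q iff π^{-1}(V) ∈ τ.
  V = {}: π^{-1}(V) = ∅ ∈ τ ✓.
  V = {[h=i]}: π^{-1}(V) = {h, i} ∈ τ ✓.
  V = {[j]}: π^{-1}(V) = {j} ∈ τ ✓.
  V = {[h=i], [j]}: π^{-1}(V) = {h, i, j} ∈ τ ✓.
  V = {[k]}: π^{-1}(V) = {k} ∉ τ ✗.
  V = {[h=i], [k]}: π^{-1}(V) = {h, i, k} ∉ τ ✗.
  V = {[j], [k]}: π^{-1}(V) = {j, k} ∉ τ ✗.
  V = {[h=i], [j], [k]}: π^{-1}(V) = {h, i, j, k} ∈ τ ✓.
Open sets in the quotient: τ_Q = {{}, {[h=i]}, {[j]}, {[h=i], [j]}, {[h=i], [j], [k]}} (5 elements).


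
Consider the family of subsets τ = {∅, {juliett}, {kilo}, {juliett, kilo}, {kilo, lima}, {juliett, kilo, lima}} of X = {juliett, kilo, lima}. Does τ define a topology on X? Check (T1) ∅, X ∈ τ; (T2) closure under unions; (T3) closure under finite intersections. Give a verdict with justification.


τ IS a topology on X.

Axiom (T1): ∅ ∈ τ? Yes; X ∈ τ? Yes.
Axiom (T2/T3): check pairwise unions and intersections of members of τ.
All pairwise intersections and unions checked — each lies in τ. Therefore τ satisfies (T1), (T2), (T3): it IS a topology on X.


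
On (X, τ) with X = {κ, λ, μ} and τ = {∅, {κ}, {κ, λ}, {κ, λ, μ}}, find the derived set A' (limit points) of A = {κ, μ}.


A' = {λ, μ}

For each x ∈ X, list the open sets U ∈ τ with x ∈ U, then check whether U ∩ (A ∖ {x}) ≠ ∅ for every such U.
  x = κ: open {κ} ∋ x has {κ} ∩ (A ∖ {κ}) = ∅, so x is NOT a limit point.
  x = λ: opens ∋ x are {κ, λ}, {κ, λ, μ}; each meets A ∖ {λ}, so x IS a limit point.
  x = μ: opens ∋ x are {κ, λ, μ}; each meets A ∖ {μ}, so x IS a limit point.
Collecting: A' = {λ, μ}.


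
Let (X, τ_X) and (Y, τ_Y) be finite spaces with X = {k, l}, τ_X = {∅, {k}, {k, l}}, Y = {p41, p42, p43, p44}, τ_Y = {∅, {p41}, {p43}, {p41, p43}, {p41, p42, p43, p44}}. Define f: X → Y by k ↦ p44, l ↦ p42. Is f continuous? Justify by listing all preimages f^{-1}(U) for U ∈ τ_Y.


f IS continuous.

Compute f^{-1}(U) for each U ∈ τ_Y:
  U = ∅: f^{-1}(U) = ∅ ∈ τ_X ✓.
  U = {p41}: f^{-1}(U) = ∅ ∈ τ_X ✓.
  U = {p43}: f^{-1}(U) = ∅ ∈ τ_X ✓.
  U = {p41, p43}: f^{-1}(U) = ∅ ∈ τ_X ✓.
  U = {p41, p42, p43, p44}: f^{-1}(U) = {k, l} ∈ τ_X ✓.
Every preimage lies in τ_X, so f IS continuous.


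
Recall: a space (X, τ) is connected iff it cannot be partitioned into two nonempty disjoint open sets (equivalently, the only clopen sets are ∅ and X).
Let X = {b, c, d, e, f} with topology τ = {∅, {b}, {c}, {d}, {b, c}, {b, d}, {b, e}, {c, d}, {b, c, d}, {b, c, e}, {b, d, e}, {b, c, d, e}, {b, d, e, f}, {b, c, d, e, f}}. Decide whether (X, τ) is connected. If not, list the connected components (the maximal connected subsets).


(X, τ) is disconnected; components = [{c}, {b, d, e, f}].

Find clopen sets (U ∈ τ with X ∖ U ∈ τ):
  U = ∅, X ∖ U = {b, c, d, e, f} — both open, so U is clopen.
  U = {c}, X ∖ U = {b, d, e, f} — both open, so U is clopen.
  U = {b, d, e, f}, X ∖ U = {c} — both open, so U is clopen.
  U = {b, c, d, e, f}, X ∖ U = ∅ — both open, so U is clopen.
Nontrivial clopen(s) exist: e.g. {c}. So (X, τ) is disconnected.
Compute connected components by grouping points that agree on all clopens:
  component: {c}
  component: {b, d, e, f}


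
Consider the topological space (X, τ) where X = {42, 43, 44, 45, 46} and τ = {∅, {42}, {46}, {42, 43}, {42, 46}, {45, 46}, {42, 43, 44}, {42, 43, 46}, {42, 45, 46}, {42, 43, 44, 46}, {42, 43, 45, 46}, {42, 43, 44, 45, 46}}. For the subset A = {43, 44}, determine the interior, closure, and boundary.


int(A) = ∅, cl(A) = {43, 44}, ∂A = {43, 44}.

Closed sets in (X, τ) are complements of opens:
  closed(X, τ) = {∅, {44}, {45}, {43, 44}, {44, 45}, {45, 46}, {42, 43, 44}, {43, 44, 45}, {44, 45, 46}, {42, 43, 44, 45}, {43, 44, 45, 46}, {42, 43, 44, 45, 46}}.
int(A) = ⋃ {U ∈ τ : U ⊆ A}. Opens contained in A: ∅.
Taking the union of these: int(A) = ∅.
cl(A) = ⋂ {C closed : A ⊆ C}. Closed sets containing A: {43, 44}, {42, 43, 44}, {43, 44, 45}, {42, 43, 44, 45}, {43, 44, 45, 46}, {42, 43, 44, 45, 46}.
Intersecting these: cl(A) = {43, 44}.
∂A = cl(A) ∖ int(A) = {43, 44} ∖ ∅ = {43, 44}.


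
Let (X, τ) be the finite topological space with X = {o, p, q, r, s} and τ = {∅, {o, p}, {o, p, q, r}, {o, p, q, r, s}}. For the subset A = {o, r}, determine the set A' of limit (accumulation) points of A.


A' = {p, q, r, s}

For each x ∈ X, list the open sets U ∈ τ with x ∈ U, then check whether U ∩ (A ∖ {x}) ≠ ∅ for every such U.
  x = o: open {o, p} ∋ x has {o, p} ∩ (A ∖ {o}) = ∅, so x is NOT a limit point.
  x = p: opens ∋ x are {o, p}, {o, p, q, r}, {o, p, q, r, s}; each meets A ∖ {p}, so x IS a limit point.
  x = q: opens ∋ x are {o, p, q, r}, {o, p, q, r, s}; each meets A ∖ {q}, so x IS a limit point.
  x = r: opens ∋ x are {o, p, q, r}, {o, p, q, r, s}; each meets A ∖ {r}, so x IS a limit point.
  x = s: opens ∋ x are {o, p, q, r, s}; each meets A ∖ {s}, so x IS a limit point.
Collecting: A' = {p, q, r, s}.


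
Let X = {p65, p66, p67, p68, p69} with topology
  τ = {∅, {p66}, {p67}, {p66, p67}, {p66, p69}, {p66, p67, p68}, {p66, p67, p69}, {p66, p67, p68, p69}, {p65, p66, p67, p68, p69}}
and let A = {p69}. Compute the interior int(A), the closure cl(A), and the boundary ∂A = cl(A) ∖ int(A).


int(A) = ∅, cl(A) = {p65, p69}, ∂A = {p65, p69}.

Closed sets in (X, τ) are complements of opens:
  closed(X, τ) = {∅, {p65}, {p65, p68}, {p65, p69}, {p65, p67, p68}, {p65, p68, p69}, {p65, p66, p68, p69}, {p65, p67, p68, p69}, {p65, p66, p67, p68, p69}}.
int(A) = ⋃ {U ∈ τ : U ⊆ A}. Opens contained in A: ∅.
Taking the union of these: int(A) = ∅.
cl(A) = ⋂ {C closed : A ⊆ C}. Closed sets containing A: {p65, p69}, {p65, p68, p69}, {p65, p66, p68, p69}, {p65, p67, p68, p69}, {p65, p66, p67, p68, p69}.
Intersecting these: cl(A) = {p65, p69}.
∂A = cl(A) ∖ int(A) = {p65, p69} ∖ ∅ = {p65, p69}.


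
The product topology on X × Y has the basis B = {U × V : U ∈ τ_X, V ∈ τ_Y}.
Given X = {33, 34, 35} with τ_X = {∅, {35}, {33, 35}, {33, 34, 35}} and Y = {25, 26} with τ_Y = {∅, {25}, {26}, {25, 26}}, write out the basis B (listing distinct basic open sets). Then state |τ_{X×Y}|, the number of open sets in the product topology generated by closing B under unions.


Basis B = {∅ × ∅, {35} × {25}, {35} × {26}, {33, 35} × {25}, {33, 35} × {26}, {35} × {25, 26}, {33, 34, 35} × {25}, {33, 34, 35} × {26}, {33, 35} × {25, 26}, {33, 34, 35} × {25, 26}}; |τ_{X×Y}| = 16.

Enumerate products U × V with U ∈ τ_X, V ∈ τ_Y (deduplicated):
  ∅ × ∅ = {} (∅)
  {35} × {25} = {(35,25)}
  {35} × {26} = {(35,26)}
  {33, 35} × {25} = {(33,25), (35,25)}
  {33, 35} × {26} = {(33,26), (35,26)}
  {35} × {25, 26} = {(35,25), (35,26)}
  {33, 34, 35} × {25} = {(33,25), (34,25), (35,25)}
  {33, 34, 35} × {26} = {(33,26), (34,26), (35,26)}
  {33, 35} × {25, 26} = {(33,25), (33,26), (35,25), (35,26)}
  {33, 34, 35} × {25, 26} = {(33,25), (33,26), (34,25), (34,26), (35,25), (35,26)}
These 10 distinct sets form the basis B.
Close under arbitrary unions to get τ_{X×Y}; counting gives |τ_{X×Y}| = 16.


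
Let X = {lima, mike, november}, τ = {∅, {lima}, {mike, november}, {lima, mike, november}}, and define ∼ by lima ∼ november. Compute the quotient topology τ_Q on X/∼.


X/∼ = {[lima=november], [mike]}; |τ_Q| = 2.

Equivalence classes: [lima=november], [mike].
Quotient map π: X → X/∼ sends lima ↦ [lima=november], mike ↦ [mike], november ↦ [lima=november].
For each subset V ⊆ X/∼, compute π^{-1}(V) ⊆ X and check whether π^{-1}(V) ∈ τ. V is open in τ_Q iff π^{-1}(V) ∈ τ.
  V = {}: π^{-1}(V) = ∅ ∈ τ ✓.
  V = {[lima=november]}: π^{-1}(V) = {lima, november} ∉ τ ✗.
  V = {[mike]}: π^{-1}(V) = {mike} ∉ τ ✗.
  V = {[lima=november], [mike]}: π^{-1}(V) = {lima, mike, november} ∈ τ ✓.
Open sets in the quotient: τ_Q = {{}, {[lima=november], [mike]}} (2 elements).


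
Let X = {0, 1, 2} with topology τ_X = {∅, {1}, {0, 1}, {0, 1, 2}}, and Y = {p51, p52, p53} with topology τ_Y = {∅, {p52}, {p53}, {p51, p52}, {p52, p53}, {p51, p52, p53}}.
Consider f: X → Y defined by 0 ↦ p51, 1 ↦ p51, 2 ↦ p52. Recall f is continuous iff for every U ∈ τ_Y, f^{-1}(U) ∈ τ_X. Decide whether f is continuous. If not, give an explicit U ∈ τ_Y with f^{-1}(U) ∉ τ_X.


f is NOT continuous.

Compute f^{-1}(U) for each U ∈ τ_Y:
  U = ∅: f^{-1}(U) = ∅ ∈ τ_X ✓.
  U = {p52}: f^{-1}(U) = {2} ∉ τ_X ✗.
  U = {p53}: f^{-1}(U) = ∅ ∈ τ_X ✓.
  U = {p51, p52}: f^{-1}(U) = {0, 1, 2} ∈ τ_X ✓.
  U = {p52, p53}: f^{-1}(U) = {2} ∉ τ_X ✗.
  U = {p51, p52, p53}: f^{-1}(U) = {0, 1, 2} ∈ τ_X ✓.
Found U = {p52} with f^{-1}(U) = {2} not in τ_X. Therefore f is NOT continuous.


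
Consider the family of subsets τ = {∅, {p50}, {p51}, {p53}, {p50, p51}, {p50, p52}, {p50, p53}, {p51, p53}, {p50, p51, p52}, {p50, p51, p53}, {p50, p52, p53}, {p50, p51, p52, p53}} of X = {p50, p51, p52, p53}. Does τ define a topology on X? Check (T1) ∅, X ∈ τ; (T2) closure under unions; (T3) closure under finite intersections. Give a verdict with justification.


τ IS a topology on X.

Axiom (T1): ∅ ∈ τ? Yes; X ∈ τ? Yes.
Axiom (T2/T3): check pairwise unions and intersections of members of τ.
All pairwise intersections and unions checked — each lies in τ. Therefore τ satisfies (T1), (T2), (T3): it IS a topology on X.


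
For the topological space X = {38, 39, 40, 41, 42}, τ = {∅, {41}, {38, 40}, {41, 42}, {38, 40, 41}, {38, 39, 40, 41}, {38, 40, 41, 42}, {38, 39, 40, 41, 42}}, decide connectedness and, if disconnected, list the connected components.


(X, τ) is connected.

Find clopen sets (U ∈ τ with X ∖ U ∈ τ):
  U = ∅, X ∖ U = {38, 39, 40, 41, 42} — both open, so U is clopen.
  U = {38, 39, 40, 41, 42}, X ∖ U = ∅ — both open, so U is clopen.
Only trivial clopens (∅ and X) exist, so (X, τ) is connected.
Compute connected components by grouping points that agree on all clopens:
  component: {38, 39, 40, 41, 42}


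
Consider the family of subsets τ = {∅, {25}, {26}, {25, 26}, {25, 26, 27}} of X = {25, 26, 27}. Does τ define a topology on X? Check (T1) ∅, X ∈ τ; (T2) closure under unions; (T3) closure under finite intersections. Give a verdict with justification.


τ IS a topology on X.

Axiom (T1): ∅ ∈ τ? Yes; X ∈ τ? Yes.
Axiom (T2/T3): check pairwise unions and intersections of members of τ.
All pairwise intersections and unions checked — each lies in τ. Therefore τ satisfies (T1), (T2), (T3): it IS a topology on X.


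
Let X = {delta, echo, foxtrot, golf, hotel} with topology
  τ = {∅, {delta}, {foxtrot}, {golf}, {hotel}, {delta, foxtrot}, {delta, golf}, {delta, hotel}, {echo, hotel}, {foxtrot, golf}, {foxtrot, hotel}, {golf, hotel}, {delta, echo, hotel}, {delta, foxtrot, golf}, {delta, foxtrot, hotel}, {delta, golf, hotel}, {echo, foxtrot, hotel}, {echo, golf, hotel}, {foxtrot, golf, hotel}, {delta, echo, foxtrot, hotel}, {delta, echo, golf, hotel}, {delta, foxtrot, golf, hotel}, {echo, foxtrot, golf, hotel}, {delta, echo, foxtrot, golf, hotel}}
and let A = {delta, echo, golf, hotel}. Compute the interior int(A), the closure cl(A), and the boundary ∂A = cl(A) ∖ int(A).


int(A) = {delta, echo, golf, hotel}, cl(A) = {delta, echo, golf, hotel}, ∂A = ∅.

Closed sets in (X, τ) are complements of opens:
  closed(X, τ) = {∅, {delta}, {echo}, {foxtrot}, {golf}, {delta, echo}, {delta, foxtrot}, {delta, golf}, {echo, foxtrot}, {echo, golf}, {echo, hotel}, {foxtrot, golf}, {delta, echo, foxtrot}, {delta, echo, golf}, {delta, echo, hotel}, {delta, foxtrot, golf}, {echo, foxtrot, golf}, {echo, foxtrot, hotel}, {echo, golf, hotel}, {delta, echo, foxtrot, golf}, {delta, echo, foxtrot, hotel}, {delta, echo, golf, hotel}, {echo, foxtrot, golf, hotel}, {delta, echo, foxtrot, golf, hotel}}.
int(A) = ⋃ {U ∈ τ : U ⊆ A}. Opens contained in A: ∅, {delta}, {golf}, {hotel}, {delta, golf}, {delta, hotel}, {echo, hotel}, {golf, hotel}, {delta, echo, hotel}, {delta, golf, hotel}, {echo, golf, hotel}, {delta, echo, golf, hotel}.
Taking the union of these: int(A) = {delta, echo, golf, hotel}.
cl(A) = ⋂ {C closed : A ⊆ C}. Closed sets containing A: {delta, echo, golf, hotel}, {delta, echo, foxtrot, golf, hotel}.
Intersecting these: cl(A) = {delta, echo, golf, hotel}.
∂A = cl(A) ∖ int(A) = {delta, echo, golf, hotel} ∖ {delta, echo, golf, hotel} = ∅.


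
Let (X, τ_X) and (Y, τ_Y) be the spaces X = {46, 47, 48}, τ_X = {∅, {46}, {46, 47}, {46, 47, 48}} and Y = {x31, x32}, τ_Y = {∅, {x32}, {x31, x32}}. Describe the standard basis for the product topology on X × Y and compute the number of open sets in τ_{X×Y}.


Basis B = {∅ × ∅, {46} × {x32}, {46} × {x31, x32}, {46, 47} × {x32}, {46, 47, 48} × {x32}, {46, 47} × {x31, x32}, {46, 47, 48} × {x31, x32}}; |τ_{X×Y}| = 10.

Enumerate products U × V with U ∈ τ_X, V ∈ τ_Y (deduplicated):
  ∅ × ∅ = {} (∅)
  {46} × {x32} = {(46,x32)}
  {46} × {x31, x32} = {(46,x31), (46,x32)}
  {46, 47} × {x32} = {(46,x32), (47,x32)}
  {46, 47, 48} × {x32} = {(46,x32), (47,x32), (48,x32)}
  {46, 47} × {x31, x32} = {(46,x31), (46,x32), (47,x31), (47,x32)}
  {46, 47, 48} × {x31, x32} = {(46,x31), (46,x32), (47,x31), (47,x32), (48,x31), (48,x32)}
These 7 distinct sets form the basis B.
Close under arbitrary unions to get τ_{X×Y}; counting gives |τ_{X×Y}| = 10.


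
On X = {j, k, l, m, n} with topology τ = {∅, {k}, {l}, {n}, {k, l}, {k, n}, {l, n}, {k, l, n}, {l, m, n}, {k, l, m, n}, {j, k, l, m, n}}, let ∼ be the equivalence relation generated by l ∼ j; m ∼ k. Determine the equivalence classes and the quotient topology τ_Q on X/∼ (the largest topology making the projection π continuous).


X/∼ = {[j=l], [k=m], [n]}; |τ_Q| = 3.

Equivalence classes: [j=l], [k=m], [n].
Quotient map π: X → X/∼ sends j ↦ [j=l], k ↦ [k=m], l ↦ [j=l], m ↦ [k=m], n ↦ [n].
For each subset V ⊆ X/∼, compute π^{-1}(V) ⊆ X and check whether π^{-1}(V) ∈ τ. V is open in τ_Q iff π^{-1}(V) ∈ τ.
  V = {}: π^{-1}(V) = ∅ ∈ τ ✓.
  V = {[j=l]}: π^{-1}(V) = {j, l} ∉ τ ✗.
  V = {[k=m]}: π^{-1}(V) = {k, m} ∉ τ ✗.
  V = {[j=l], [k=m]}: π^{-1}(V) = {j, k, l, m} ∉ τ ✗.
  V = {[n]}: π^{-1}(V) = {n} ∈ τ ✓.
  V = {[j=l], [n]}: π^{-1}(V) = {j, l, n} ∉ τ ✗.
  V = {[k=m], [n]}: π^{-1}(V) = {k, m, n} ∉ τ ✗.
  V = {[j=l], [k=m], [n]}: π^{-1}(V) = {j, k, l, m, n} ∈ τ ✓.
Open sets in the quotient: τ_Q = {{}, {[n]}, {[j=l], [k=m], [n]}} (3 elements).
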